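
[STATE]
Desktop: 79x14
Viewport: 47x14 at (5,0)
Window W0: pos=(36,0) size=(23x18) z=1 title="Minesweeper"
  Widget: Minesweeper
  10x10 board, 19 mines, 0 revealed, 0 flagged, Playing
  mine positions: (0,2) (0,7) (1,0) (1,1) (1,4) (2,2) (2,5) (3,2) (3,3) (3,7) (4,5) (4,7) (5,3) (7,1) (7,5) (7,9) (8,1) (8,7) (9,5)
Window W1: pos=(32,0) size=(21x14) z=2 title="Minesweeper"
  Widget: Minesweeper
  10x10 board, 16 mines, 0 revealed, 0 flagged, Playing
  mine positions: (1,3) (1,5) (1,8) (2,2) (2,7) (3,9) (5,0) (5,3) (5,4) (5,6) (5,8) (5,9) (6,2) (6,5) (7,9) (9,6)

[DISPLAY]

                           ┏━━━━━━━━━━━━━━━━━━━
                           ┃ Minesweeper       
                           ┠───────────────────
                           ┃■■■■■■■■■■         
                           ┃■■■■■■■■■■         
                           ┃■■■■■■■■■■         
                           ┃■■■■■■■■■■         
                           ┃■■■■■■■■■■         
                           ┃■■■■■■■■■■         
                           ┃■■■■■■■■■■         
                           ┃■■■■■■■■■■         
                           ┃■■■■■■■■■■         
                           ┃■■■■■■■■■■         
                           ┗━━━━━━━━━━━━━━━━━━━


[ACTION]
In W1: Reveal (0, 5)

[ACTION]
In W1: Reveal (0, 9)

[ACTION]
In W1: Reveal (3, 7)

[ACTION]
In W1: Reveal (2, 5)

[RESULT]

                           ┏━━━━━━━━━━━━━━━━━━━
                           ┃ Minesweeper       
                           ┠───────────────────
                           ┃■■■■■1■■■1         
                           ┃■■■■■■■■■■         
                           ┃■■■■■1■■■■         
                           ┃■■■■■■■1■■         
                           ┃■■■■■■■■■■         
                           ┃■■■■■■■■■■         
                           ┃■■■■■■■■■■         
                           ┃■■■■■■■■■■         
                           ┃■■■■■■■■■■         
                           ┃■■■■■■■■■■         
                           ┗━━━━━━━━━━━━━━━━━━━


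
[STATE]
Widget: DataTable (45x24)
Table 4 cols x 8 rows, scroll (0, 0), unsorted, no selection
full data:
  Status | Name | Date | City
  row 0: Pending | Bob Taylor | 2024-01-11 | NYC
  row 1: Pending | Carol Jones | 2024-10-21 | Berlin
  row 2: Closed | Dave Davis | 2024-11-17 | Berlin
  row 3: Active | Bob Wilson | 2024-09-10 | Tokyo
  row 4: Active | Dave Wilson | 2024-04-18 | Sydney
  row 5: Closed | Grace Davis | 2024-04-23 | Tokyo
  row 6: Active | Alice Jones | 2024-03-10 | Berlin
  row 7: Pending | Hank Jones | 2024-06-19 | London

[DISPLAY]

Status │Name       │Date      │City          
───────┼───────────┼──────────┼──────        
Pending│Bob Taylor │2024-01-11│NYC           
Pending│Carol Jones│2024-10-21│Berlin        
Closed │Dave Davis │2024-11-17│Berlin        
Active │Bob Wilson │2024-09-10│Tokyo         
Active │Dave Wilson│2024-04-18│Sydney        
Closed │Grace Davis│2024-04-23│Tokyo         
Active │Alice Jones│2024-03-10│Berlin        
Pending│Hank Jones │2024-06-19│London        
                                             
                                             
                                             
                                             
                                             
                                             
                                             
                                             
                                             
                                             
                                             
                                             
                                             
                                             


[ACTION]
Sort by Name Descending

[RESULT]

Status │Name      ▼│Date      │City          
───────┼───────────┼──────────┼──────        
Pending│Hank Jones │2024-06-19│London        
Closed │Grace Davis│2024-04-23│Tokyo         
Active │Dave Wilson│2024-04-18│Sydney        
Closed │Dave Davis │2024-11-17│Berlin        
Pending│Carol Jones│2024-10-21│Berlin        
Active │Bob Wilson │2024-09-10│Tokyo         
Pending│Bob Taylor │2024-01-11│NYC           
Active │Alice Jones│2024-03-10│Berlin        
                                             
                                             
                                             
                                             
                                             
                                             
                                             
                                             
                                             
                                             
                                             
                                             
                                             
                                             


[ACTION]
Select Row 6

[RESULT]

Status │Name      ▼│Date      │City          
───────┼───────────┼──────────┼──────        
Pending│Hank Jones │2024-06-19│London        
Closed │Grace Davis│2024-04-23│Tokyo         
Active │Dave Wilson│2024-04-18│Sydney        
Closed │Dave Davis │2024-11-17│Berlin        
Pending│Carol Jones│2024-10-21│Berlin        
Active │Bob Wilson │2024-09-10│Tokyo         
>ending│Bob Taylor │2024-01-11│NYC           
Active │Alice Jones│2024-03-10│Berlin        
                                             
                                             
                                             
                                             
                                             
                                             
                                             
                                             
                                             
                                             
                                             
                                             
                                             
                                             


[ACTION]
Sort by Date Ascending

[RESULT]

Status │Name       │Date     ▲│City          
───────┼───────────┼──────────┼──────        
Pending│Bob Taylor │2024-01-11│NYC           
Active │Alice Jones│2024-03-10│Berlin        
Active │Dave Wilson│2024-04-18│Sydney        
Closed │Grace Davis│2024-04-23│Tokyo         
Pending│Hank Jones │2024-06-19│London        
Active │Bob Wilson │2024-09-10│Tokyo         
>ending│Carol Jones│2024-10-21│Berlin        
Closed │Dave Davis │2024-11-17│Berlin        
                                             
                                             
                                             
                                             
                                             
                                             
                                             
                                             
                                             
                                             
                                             
                                             
                                             
                                             


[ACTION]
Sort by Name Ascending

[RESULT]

Status │Name      ▲│Date      │City          
───────┼───────────┼──────────┼──────        
Active │Alice Jones│2024-03-10│Berlin        
Pending│Bob Taylor │2024-01-11│NYC           
Active │Bob Wilson │2024-09-10│Tokyo         
Pending│Carol Jones│2024-10-21│Berlin        
Closed │Dave Davis │2024-11-17│Berlin        
Active │Dave Wilson│2024-04-18│Sydney        
>losed │Grace Davis│2024-04-23│Tokyo         
Pending│Hank Jones │2024-06-19│London        
                                             
                                             
                                             
                                             
                                             
                                             
                                             
                                             
                                             
                                             
                                             
                                             
                                             
                                             


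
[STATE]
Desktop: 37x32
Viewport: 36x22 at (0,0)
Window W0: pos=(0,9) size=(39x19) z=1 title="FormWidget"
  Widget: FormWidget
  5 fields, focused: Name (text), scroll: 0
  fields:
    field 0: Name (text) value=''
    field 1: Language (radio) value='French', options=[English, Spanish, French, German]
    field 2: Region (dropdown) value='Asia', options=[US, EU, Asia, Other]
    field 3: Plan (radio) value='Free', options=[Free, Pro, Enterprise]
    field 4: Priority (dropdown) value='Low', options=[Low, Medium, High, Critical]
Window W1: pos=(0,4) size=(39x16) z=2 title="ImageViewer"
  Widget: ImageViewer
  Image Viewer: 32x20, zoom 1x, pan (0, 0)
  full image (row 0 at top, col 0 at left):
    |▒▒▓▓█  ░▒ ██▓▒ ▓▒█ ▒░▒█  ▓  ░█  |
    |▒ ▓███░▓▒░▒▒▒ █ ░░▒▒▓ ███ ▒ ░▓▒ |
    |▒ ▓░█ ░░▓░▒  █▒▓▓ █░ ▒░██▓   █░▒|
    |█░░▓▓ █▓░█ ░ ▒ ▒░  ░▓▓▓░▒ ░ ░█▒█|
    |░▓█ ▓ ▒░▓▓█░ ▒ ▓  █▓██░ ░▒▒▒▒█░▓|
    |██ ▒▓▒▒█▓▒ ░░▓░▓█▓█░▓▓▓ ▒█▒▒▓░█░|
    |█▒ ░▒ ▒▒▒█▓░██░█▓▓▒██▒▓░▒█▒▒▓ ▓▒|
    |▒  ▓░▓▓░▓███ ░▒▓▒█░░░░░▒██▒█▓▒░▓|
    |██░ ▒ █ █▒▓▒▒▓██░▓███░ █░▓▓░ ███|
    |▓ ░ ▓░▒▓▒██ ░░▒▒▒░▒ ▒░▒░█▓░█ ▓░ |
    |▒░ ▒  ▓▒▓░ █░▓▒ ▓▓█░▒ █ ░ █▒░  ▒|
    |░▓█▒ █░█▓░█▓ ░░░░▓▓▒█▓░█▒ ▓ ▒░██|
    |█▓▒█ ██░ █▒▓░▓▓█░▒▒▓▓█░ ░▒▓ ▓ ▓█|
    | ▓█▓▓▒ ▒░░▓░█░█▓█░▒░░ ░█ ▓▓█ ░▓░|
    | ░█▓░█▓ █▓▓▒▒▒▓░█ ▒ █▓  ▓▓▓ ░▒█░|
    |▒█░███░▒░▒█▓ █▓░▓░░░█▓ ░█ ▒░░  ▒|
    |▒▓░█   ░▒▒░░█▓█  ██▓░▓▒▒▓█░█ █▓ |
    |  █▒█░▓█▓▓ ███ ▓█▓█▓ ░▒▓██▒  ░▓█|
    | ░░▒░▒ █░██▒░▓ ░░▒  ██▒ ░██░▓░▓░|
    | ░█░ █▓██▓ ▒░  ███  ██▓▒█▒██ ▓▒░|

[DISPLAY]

                                    
                                    
                                    
                                    
┏━━━━━━━━━━━━━━━━━━━━━━━━━━━━━━━━━━━
┃ ImageViewer                       
┠───────────────────────────────────
┃▒▒▓▓█  ░▒ ██▓▒ ▓▒█ ▒░▒█  ▓  ░█     
┃▒ ▓███░▓▒░▒▒▒ █ ░░▒▒▓ ███ ▒ ░▓▒    
┃▒ ▓░█ ░░▓░▒  █▒▓▓ █░ ▒░██▓   █░▒   
┃█░░▓▓ █▓░█ ░ ▒ ▒░  ░▓▓▓░▒ ░ ░█▒█   
┃░▓█ ▓ ▒░▓▓█░ ▒ ▓  █▓██░ ░▒▒▒▒█░▓   
┃██ ▒▓▒▒█▓▒ ░░▓░▓█▓█░▓▓▓ ▒█▒▒▓░█░   
┃█▒ ░▒ ▒▒▒█▓░██░█▓▓▒██▒▓░▒█▒▒▓ ▓▒   
┃▒  ▓░▓▓░▓███ ░▒▓▒█░░░░░▒██▒█▓▒░▓   
┃██░ ▒ █ █▒▓▒▒▓██░▓███░ █░▓▓░ ███   
┃▓ ░ ▓░▒▓▒██ ░░▒▒▒░▒ ▒░▒░█▓░█ ▓░    
┃▒░ ▒  ▓▒▓░ █░▓▒ ▓▓█░▒ █ ░ █▒░  ▒   
┃░▓█▒ █░█▓░█▓ ░░░░▓▓▒█▓░█▒ ▓ ▒░██   
┗━━━━━━━━━━━━━━━━━━━━━━━━━━━━━━━━━━━
┃                                   
┃                                   


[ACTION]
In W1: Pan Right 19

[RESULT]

                                    
                                    
                                    
                                    
┏━━━━━━━━━━━━━━━━━━━━━━━━━━━━━━━━━━━
┃ ImageViewer                       
┠───────────────────────────────────
┃▒░▒█  ▓  ░█                        
┃▒▓ ███ ▒ ░▓▒                       
┃░ ▒░██▓   █░▒                      
┃░▓▓▓░▒ ░ ░█▒█                      
┃▓██░ ░▒▒▒▒█░▓                      
┃░▓▓▓ ▒█▒▒▓░█░                      
┃██▒▓░▒█▒▒▓ ▓▒                      
┃░░░░▒██▒█▓▒░▓                      
┃██░ █░▓▓░ ███                      
┃ ▒░▒░█▓░█ ▓░                       
┃░▒ █ ░ █▒░  ▒                      
┃▒█▓░█▒ ▓ ▒░██                      
┗━━━━━━━━━━━━━━━━━━━━━━━━━━━━━━━━━━━
┃                                   
┃                                   


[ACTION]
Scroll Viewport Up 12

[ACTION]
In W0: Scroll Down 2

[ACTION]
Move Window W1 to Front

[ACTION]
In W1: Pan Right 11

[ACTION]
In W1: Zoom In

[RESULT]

                                    
                                    
                                    
                                    
┏━━━━━━━━━━━━━━━━━━━━━━━━━━━━━━━━━━━
┃ ImageViewer                       
┠───────────────────────────────────
┃▓▓▒▒██  ▒▒░░▒▒██    ▓▓    ░░██     
┃▓▓▒▒██  ▒▒░░▒▒██    ▓▓    ░░██     
┃  ░░░░▒▒▒▒▓▓  ██████  ▒▒  ░░▓▓▒▒   
┃  ░░░░▒▒▒▒▓▓  ██████  ▒▒  ░░▓▓▒▒   
┃▓▓▓▓  ██░░  ▒▒░░████▓▓      ██░░▒▒ 
┃▓▓▓▓  ██░░  ▒▒░░████▓▓      ██░░▒▒ 
┃▒▒░░    ░░▓▓▓▓▓▓░░▒▒  ░░  ░░██▒▒██ 
┃▒▒░░    ░░▓▓▓▓▓▓░░▒▒  ░░  ░░██▒▒██ 
┃▓▓    ██▓▓████░░  ░░▒▒▒▒▒▒▒▒██░░▓▓ 
┃▓▓    ██▓▓████░░  ░░▒▒▒▒▒▒▒▒██░░▓▓ 
┃▓▓██▓▓██░░▓▓▓▓▓▓  ▒▒██▒▒▒▒▓▓░░██░░ 
┃▓▓██▓▓██░░▓▓▓▓▓▓  ▒▒██▒▒▒▒▓▓░░██░░ 
┗━━━━━━━━━━━━━━━━━━━━━━━━━━━━━━━━━━━
┃                                   
┃                                   


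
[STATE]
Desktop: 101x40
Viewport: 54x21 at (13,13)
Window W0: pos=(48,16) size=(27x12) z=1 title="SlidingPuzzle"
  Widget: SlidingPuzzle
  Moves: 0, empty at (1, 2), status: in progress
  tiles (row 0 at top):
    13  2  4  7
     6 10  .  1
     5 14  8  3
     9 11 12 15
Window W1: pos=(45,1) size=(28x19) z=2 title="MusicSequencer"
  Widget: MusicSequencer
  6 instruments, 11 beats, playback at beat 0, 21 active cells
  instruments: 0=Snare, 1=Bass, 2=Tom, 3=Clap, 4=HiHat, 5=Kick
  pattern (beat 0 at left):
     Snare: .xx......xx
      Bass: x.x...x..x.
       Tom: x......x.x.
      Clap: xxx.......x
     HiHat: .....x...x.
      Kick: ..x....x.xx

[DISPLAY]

                                ┃                     
                                ┃                     
                                ┃                     
                                ┃                     
                                ┃                     
                                ┃                     
                                ┗━━━━━━━━━━━━━━━━━━━━━
                                   ┃│ 13 │  2 │  4 │  
                                   ┃├────┼────┼────┼──
                                   ┃│  6 │ 10 │    │  
                                   ┃├────┼────┼────┼──
                                   ┃│  5 │ 14 │  8 │  
                                   ┃├────┼────┼────┼──
                                   ┃│  9 │ 11 │ 12 │ 1
                                   ┗━━━━━━━━━━━━━━━━━━
                                                      
                                                      
                                                      
                                                      
                                                      
                                                      


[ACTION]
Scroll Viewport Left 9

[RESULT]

                                         ┃            
                                         ┃            
                                         ┃            
                                         ┃            
                                         ┃            
                                         ┃            
                                         ┗━━━━━━━━━━━━
                                            ┃│ 13 │  2
                                            ┃├────┼───
                                            ┃│  6 │ 10
                                            ┃├────┼───
                                            ┃│  5 │ 14
                                            ┃├────┼───
                                            ┃│  9 │ 11
                                            ┗━━━━━━━━━
                                                      
                                                      
                                                      
                                                      
                                                      
                                                      


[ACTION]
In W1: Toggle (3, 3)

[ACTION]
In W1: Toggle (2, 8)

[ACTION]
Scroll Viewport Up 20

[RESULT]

                                                      
                                         ┏━━━━━━━━━━━━
                                         ┃ MusicSequen
                                         ┠────────────
                                         ┃      ▼12345
                                         ┃ Snare·██···
                                         ┃  Bass█·█···
                                         ┃   Tom█·····
                                         ┃  Clap████··
                                         ┃ HiHat·····█
                                         ┃  Kick··█···
                                         ┃            
                                         ┃            
                                         ┃            
                                         ┃            
                                         ┃            
                                         ┃            
                                         ┃            
                                         ┃            
                                         ┗━━━━━━━━━━━━
                                            ┃│ 13 │  2


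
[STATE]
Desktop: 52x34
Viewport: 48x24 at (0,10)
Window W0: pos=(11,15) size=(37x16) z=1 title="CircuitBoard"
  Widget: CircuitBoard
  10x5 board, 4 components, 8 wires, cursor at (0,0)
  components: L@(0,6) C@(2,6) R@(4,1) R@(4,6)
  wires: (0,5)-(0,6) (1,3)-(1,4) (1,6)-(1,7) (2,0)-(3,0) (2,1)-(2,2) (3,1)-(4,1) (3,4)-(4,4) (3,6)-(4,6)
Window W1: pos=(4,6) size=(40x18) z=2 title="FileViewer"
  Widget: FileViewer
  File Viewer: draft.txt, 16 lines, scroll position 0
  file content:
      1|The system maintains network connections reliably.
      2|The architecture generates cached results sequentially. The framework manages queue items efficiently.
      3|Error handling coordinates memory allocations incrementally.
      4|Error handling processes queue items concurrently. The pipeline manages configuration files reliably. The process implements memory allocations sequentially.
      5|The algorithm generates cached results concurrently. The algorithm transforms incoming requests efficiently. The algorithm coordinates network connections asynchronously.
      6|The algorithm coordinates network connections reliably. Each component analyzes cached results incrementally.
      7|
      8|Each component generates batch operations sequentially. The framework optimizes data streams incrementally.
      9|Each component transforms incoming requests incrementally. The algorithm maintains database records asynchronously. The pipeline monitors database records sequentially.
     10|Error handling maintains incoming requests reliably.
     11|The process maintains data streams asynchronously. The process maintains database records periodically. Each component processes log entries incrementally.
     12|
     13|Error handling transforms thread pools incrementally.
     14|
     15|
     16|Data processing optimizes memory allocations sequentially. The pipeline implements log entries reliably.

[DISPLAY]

    ┃The architecture generates cached res█┃    
    ┃Error handling coordinates memory all░┃    
    ┃Error handling processes queue items ░┃    
    ┃The algorithm generates cached result░┃    
    ┃The algorithm coordinates network con░┃    
    ┃                                     ░┃━━━┓
    ┃Each component generates batch operat░┃   ┃
    ┃Each component transforms incoming re░┃───┨
    ┃Error handling maintains incoming req░┃   ┃
    ┃The process maintains data streams as░┃   ┃
    ┃                                     ░┃   ┃
    ┃Error handling transforms thread pool░┃·  ┃
    ┃                                     ▼┃   ┃
    ┗━━━━━━━━━━━━━━━━━━━━━━━━━━━━━━━━━━━━━━┛   ┃
           ┃    │                              ┃
           ┃3   ·   ·           ·       ·      ┃
           ┃        │           │       │      ┃
           ┃4       R           ·       R      ┃
           ┃Cursor: (0,0)                      ┃
           ┃                                   ┃
           ┗━━━━━━━━━━━━━━━━━━━━━━━━━━━━━━━━━━━┛
                                                
                                                
                                                


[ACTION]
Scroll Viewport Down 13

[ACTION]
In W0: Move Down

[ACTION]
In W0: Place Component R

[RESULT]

    ┃The architecture generates cached res█┃    
    ┃Error handling coordinates memory all░┃    
    ┃Error handling processes queue items ░┃    
    ┃The algorithm generates cached result░┃    
    ┃The algorithm coordinates network con░┃    
    ┃                                     ░┃━━━┓
    ┃Each component generates batch operat░┃   ┃
    ┃Each component transforms incoming re░┃───┨
    ┃Error handling maintains incoming req░┃   ┃
    ┃The process maintains data streams as░┃   ┃
    ┃                                     ░┃   ┃
    ┃Error handling transforms thread pool░┃·  ┃
    ┃                                     ▼┃   ┃
    ┗━━━━━━━━━━━━━━━━━━━━━━━━━━━━━━━━━━━━━━┛   ┃
           ┃    │                              ┃
           ┃3   ·   ·           ·       ·      ┃
           ┃        │           │       │      ┃
           ┃4       R           ·       R      ┃
           ┃Cursor: (1,0)                      ┃
           ┃                                   ┃
           ┗━━━━━━━━━━━━━━━━━━━━━━━━━━━━━━━━━━━┛
                                                
                                                
                                                


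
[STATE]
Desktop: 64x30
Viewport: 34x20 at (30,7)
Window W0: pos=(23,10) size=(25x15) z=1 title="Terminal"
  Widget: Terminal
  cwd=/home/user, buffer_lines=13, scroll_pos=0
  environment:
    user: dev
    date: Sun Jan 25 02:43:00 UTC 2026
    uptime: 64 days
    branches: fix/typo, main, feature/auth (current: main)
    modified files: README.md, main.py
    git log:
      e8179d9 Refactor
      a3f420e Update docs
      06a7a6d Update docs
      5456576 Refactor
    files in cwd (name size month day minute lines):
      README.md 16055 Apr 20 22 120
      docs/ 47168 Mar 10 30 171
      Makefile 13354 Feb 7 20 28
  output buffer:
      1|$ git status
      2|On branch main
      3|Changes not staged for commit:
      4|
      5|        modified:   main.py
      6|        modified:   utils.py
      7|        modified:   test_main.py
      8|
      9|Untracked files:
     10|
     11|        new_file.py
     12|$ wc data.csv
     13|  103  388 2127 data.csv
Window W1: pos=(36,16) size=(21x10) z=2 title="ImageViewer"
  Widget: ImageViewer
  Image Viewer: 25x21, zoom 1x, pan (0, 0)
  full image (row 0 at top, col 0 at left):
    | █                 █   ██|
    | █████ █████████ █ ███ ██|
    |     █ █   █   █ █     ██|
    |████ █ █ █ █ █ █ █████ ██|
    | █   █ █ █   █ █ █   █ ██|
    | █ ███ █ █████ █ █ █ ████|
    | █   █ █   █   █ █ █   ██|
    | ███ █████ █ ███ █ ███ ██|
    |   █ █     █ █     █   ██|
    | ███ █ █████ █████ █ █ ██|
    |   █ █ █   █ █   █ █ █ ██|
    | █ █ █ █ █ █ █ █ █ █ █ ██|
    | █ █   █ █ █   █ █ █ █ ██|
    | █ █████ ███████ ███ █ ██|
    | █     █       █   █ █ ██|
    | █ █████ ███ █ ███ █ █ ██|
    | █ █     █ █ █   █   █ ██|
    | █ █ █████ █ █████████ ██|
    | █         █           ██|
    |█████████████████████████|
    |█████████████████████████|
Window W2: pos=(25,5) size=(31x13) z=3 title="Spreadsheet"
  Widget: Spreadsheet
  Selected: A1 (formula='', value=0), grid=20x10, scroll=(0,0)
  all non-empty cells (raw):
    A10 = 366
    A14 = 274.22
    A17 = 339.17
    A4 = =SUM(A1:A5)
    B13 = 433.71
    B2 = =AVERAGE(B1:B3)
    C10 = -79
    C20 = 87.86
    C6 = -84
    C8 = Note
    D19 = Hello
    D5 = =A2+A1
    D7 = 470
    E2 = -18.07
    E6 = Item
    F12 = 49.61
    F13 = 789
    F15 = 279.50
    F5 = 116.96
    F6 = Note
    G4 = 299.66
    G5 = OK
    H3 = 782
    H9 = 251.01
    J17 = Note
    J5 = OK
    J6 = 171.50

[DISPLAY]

─────────────────────────┨        
                         ┃        
   A       B       C     ┃        
-------------------------┃        
     [0]       0       0 ┃        
       0#CIRC!         0 ┃        
       0       0       0 ┃        
#CIRC!         0       0 ┃        
       0       0       0 ┃        
       0       0     -84 ┃┓       
━━━━━━━━━━━━━━━━━━━━━━━━━┛┃       
  modi┠───────────────────┨       
  modi┃ █                 ┃       
      ┃ █████ █████████ █ ┃       
ked fi┃     █ █   █   █ █ ┃       
      ┃████ █ █ █ █ █ █ ██┃       
  new_┃ █   █ █ █   █ █ █ ┃       
━━━━━━┃ █ ███ █ █████ █ █ ┃       
      ┗━━━━━━━━━━━━━━━━━━━┛       
                                  


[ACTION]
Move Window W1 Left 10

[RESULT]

─────────────────────────┨        
                         ┃        
   A       B       C     ┃        
-------------------------┃        
     [0]       0       0 ┃        
       0#CIRC!         0 ┃        
       0       0       0 ┃        
#CIRC!         0       0 ┃        
       0       0       0 ┃        
       0       0     -84 ┃        
━━━━━━━━━━━━━━━━━━━━━━━━━┛        
────────────────┨┃                
                ┃┃                
███ █████████ █ ┃┃                
  █ █   █   █ █ ┃┃                
█ █ █ █ █ █ █ ██┃┃                
  █ █ █   █ █ █ ┃┃                
███ █ █████ █ █ ┃┛                
━━━━━━━━━━━━━━━━┛                 
                                  


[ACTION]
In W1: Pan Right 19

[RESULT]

─────────────────────────┨        
                         ┃        
   A       B       C     ┃        
-------------------------┃        
     [0]       0       0 ┃        
       0#CIRC!         0 ┃        
       0       0       0 ┃        
#CIRC!         0       0 ┃        
       0       0       0 ┃        
       0       0     -84 ┃        
━━━━━━━━━━━━━━━━━━━━━━━━━┛        
────────────────┨┃                
 ██             ┃┃                
 ██             ┃┃                
 ██             ┃┃                
 ██             ┃┃                
 ██             ┃┃                
███             ┃┛                
━━━━━━━━━━━━━━━━┛                 
                                  


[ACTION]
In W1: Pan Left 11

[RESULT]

─────────────────────────┨        
                         ┃        
   A       B       C     ┃        
-------------------------┃        
     [0]       0       0 ┃        
       0#CIRC!         0 ┃        
       0       0       0 ┃        
#CIRC!         0       0 ┃        
       0       0       0 ┃        
       0       0     -84 ┃        
━━━━━━━━━━━━━━━━━━━━━━━━━┛        
────────────────┨┃                
        █   ██  ┃┃                
█████ █ ███ ██  ┃┃                
█   █ █     ██  ┃┃                
█ █ █ █████ ██  ┃┃                
  █ █ █   █ ██  ┃┃                
███ █ █ █ ████  ┃┛                
━━━━━━━━━━━━━━━━┛                 
                                  


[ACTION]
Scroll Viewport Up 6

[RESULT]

                                  
                                  
                                  
                                  
━━━━━━━━━━━━━━━━━━━━━━━━━┓        
eadsheet                 ┃        
─────────────────────────┨        
                         ┃        
   A       B       C     ┃        
-------------------------┃        
     [0]       0       0 ┃        
       0#CIRC!         0 ┃        
       0       0       0 ┃        
#CIRC!         0       0 ┃        
       0       0       0 ┃        
       0       0     -84 ┃        
━━━━━━━━━━━━━━━━━━━━━━━━━┛        
────────────────┨┃                
        █   ██  ┃┃                
█████ █ ███ ██  ┃┃                


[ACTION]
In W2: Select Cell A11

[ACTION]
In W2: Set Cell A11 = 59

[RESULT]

                                  
                                  
                                  
                                  
━━━━━━━━━━━━━━━━━━━━━━━━━┓        
eadsheet                 ┃        
─────────────────────────┨        
 59                      ┃        
   A       B       C     ┃        
-------------------------┃        
       0       0       0 ┃        
       0#CIRC!         0 ┃        
       0       0       0 ┃        
#CIRC!         0       0 ┃        
       0       0       0 ┃        
       0       0     -84 ┃        
━━━━━━━━━━━━━━━━━━━━━━━━━┛        
────────────────┨┃                
        █   ██  ┃┃                
█████ █ ███ ██  ┃┃                


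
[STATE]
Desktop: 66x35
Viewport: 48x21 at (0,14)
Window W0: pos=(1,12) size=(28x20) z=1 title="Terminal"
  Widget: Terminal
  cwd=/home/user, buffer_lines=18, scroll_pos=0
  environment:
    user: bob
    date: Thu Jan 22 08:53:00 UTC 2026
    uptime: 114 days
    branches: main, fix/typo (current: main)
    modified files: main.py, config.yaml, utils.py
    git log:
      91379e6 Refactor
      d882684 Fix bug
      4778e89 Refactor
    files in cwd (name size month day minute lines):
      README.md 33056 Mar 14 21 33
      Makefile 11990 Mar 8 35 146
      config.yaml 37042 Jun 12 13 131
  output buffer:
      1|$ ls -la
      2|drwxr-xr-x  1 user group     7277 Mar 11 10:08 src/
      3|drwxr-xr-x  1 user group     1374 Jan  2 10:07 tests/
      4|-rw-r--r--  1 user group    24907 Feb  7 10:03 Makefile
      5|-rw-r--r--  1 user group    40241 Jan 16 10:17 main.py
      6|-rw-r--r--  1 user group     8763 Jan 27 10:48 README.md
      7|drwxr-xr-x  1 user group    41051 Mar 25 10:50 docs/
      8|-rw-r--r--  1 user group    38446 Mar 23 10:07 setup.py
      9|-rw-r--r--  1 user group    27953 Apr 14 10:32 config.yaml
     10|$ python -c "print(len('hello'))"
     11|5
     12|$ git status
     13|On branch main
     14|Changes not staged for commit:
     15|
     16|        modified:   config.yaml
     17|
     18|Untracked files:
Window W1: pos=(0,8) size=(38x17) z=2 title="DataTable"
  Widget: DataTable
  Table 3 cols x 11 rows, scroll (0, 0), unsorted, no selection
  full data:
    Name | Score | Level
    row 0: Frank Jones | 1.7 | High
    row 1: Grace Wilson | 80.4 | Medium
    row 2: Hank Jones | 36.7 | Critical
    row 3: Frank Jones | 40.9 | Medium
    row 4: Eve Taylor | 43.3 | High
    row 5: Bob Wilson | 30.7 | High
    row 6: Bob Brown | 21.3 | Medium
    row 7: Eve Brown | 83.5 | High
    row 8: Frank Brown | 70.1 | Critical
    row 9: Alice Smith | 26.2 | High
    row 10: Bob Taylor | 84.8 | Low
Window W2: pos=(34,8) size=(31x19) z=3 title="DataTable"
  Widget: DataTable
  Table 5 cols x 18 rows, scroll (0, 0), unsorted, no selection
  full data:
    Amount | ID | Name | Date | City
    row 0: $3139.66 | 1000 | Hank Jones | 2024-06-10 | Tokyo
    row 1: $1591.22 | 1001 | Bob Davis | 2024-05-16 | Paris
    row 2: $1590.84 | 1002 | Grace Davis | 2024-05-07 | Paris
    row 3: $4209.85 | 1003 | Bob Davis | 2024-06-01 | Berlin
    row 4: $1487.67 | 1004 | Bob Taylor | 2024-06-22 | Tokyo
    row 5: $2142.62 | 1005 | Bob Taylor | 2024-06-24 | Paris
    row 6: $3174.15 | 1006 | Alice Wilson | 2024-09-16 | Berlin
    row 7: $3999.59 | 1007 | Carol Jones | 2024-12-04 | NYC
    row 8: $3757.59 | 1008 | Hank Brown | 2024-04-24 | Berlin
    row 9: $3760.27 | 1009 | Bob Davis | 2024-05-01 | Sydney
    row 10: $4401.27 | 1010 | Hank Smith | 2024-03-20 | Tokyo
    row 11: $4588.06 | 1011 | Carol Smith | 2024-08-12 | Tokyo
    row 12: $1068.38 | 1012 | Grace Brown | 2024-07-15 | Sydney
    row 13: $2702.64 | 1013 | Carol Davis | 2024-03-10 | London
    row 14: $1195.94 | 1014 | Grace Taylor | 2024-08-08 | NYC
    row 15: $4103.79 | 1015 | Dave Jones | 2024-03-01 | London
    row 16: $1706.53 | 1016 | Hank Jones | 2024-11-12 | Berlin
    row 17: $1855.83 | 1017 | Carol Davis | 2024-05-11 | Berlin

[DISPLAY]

┃Grace Wilson│80.4 │Medium        ┃$1591.22│1001
┃Hank Jones  │36.7 │Critical      ┃$1590.84│1002
┃Frank Jones │40.9 │Medium        ┃$4209.85│1003
┃Eve Taylor  │43.3 │High          ┃$1487.67│1004
┃Bob Wilson  │30.7 │High          ┃$2142.62│1005
┃Bob Brown   │21.3 │Medium        ┃$3174.15│1006
┃Eve Brown   │83.5 │High          ┃$3999.59│1007
┃Frank Brown │70.1 │Critical      ┃$3757.59│1008
┃Alice Smith │26.2 │High          ┃$3760.27│1009
┃Bob Taylor  │84.8 │Low           ┃$4401.27│1010
┗━━━━━━━━━━━━━━━━━━━━━━━━━━━━━━━━━┃$4588.06│1011
 ┃5                         ┃     ┃$1068.38│1012
 ┃$ git status              ┃     ┗━━━━━━━━━━━━━
 ┃On branch main            ┃                   
 ┃Changes not staged for com┃                   
 ┃                          ┃                   
 ┃        modified:   config┃                   
 ┗━━━━━━━━━━━━━━━━━━━━━━━━━━┛                   
                                                
                                                
                                                


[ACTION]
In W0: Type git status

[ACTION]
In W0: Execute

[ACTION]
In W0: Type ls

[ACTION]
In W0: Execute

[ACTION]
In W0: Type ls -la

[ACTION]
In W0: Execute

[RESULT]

┃Grace Wilson│80.4 │Medium        ┃$1591.22│1001
┃Hank Jones  │36.7 │Critical      ┃$1590.84│1002
┃Frank Jones │40.9 │Medium        ┃$4209.85│1003
┃Eve Taylor  │43.3 │High          ┃$1487.67│1004
┃Bob Wilson  │30.7 │High          ┃$2142.62│1005
┃Bob Brown   │21.3 │Medium        ┃$3174.15│1006
┃Eve Brown   │83.5 │High          ┃$3999.59│1007
┃Frank Brown │70.1 │Critical      ┃$3757.59│1008
┃Alice Smith │26.2 │High          ┃$3760.27│1009
┃Bob Taylor  │84.8 │Low           ┃$4401.27│1010
┗━━━━━━━━━━━━━━━━━━━━━━━━━━━━━━━━━┃$4588.06│1011
 ┃README.md  Makefile  confi┃     ┃$1068.38│1012
 ┃$ ls -la                  ┃     ┗━━━━━━━━━━━━━
 ┃-rw-r--r--  1 bob group   ┃                   
 ┃-rw-r--r--  1 bob group   ┃                   
 ┃-rw-r--r--  1 bob group   ┃                   
 ┃$ █                       ┃                   
 ┗━━━━━━━━━━━━━━━━━━━━━━━━━━┛                   
                                                
                                                
                                                
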